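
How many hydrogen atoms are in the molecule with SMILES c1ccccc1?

Hydrogens are implicit in SMILES; fill each atom to its normal valence:
  6 × C (aromatic): 1 H each → 6
  Total hydrogens = 6.

6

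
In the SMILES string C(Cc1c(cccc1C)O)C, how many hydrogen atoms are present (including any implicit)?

Hydrogens are implicit in SMILES; fill each atom to its normal valence:
  3 × C (aromatic): 1 H each → 3
  3 × C (aromatic): no H
  2 × C: 3 H each → 6
  2 × C: 2 H each → 4
  1 × O: 1 H
  Total hydrogens = 14.

14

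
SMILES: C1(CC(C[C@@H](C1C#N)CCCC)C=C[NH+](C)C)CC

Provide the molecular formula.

Heavy atoms from the SMILES: 17 C, 2 N.
Implicit hydrogens by atom environment:
  6 × C: 2 H each → 12
  6 × C: 1 H each → 6
  4 × C: 3 H each → 12
  1 × C: no H
  1 × N (charge +1): 1 H
  1 × N: no H
  Total hydrogens = 31.
Net charge +1.
Molecular formula: C17H31N2+

C17H31N2+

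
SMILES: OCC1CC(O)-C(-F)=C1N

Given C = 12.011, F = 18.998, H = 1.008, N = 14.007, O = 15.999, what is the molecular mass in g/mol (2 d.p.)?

Molecular formula: C6H10FNO2.
M = 6×12.011 + 1×18.998 + 10×1.008 + 1×14.007 + 2×15.999 = 147.15 g/mol.

147.15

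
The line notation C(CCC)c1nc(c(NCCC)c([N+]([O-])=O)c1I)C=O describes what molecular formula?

C13H18IN3O3

Heavy atoms from the SMILES: 13 C, 1 I, 3 N, 3 O.
Implicit hydrogens by atom environment:
  5 × C: 2 H each → 10
  5 × C (aromatic): no H
  2 × C: 3 H each → 6
  2 × O: no H
  1 × C: 1 H
  1 × I: no H
  1 × N: 1 H
  1 × N (aromatic): no H
  1 × N (charge +1): no H
  1 × O (charge -1): no H
  Total hydrogens = 18.
Molecular formula: C13H18IN3O3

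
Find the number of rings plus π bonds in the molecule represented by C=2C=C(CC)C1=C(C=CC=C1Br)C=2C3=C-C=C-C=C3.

Molecular formula from the SMILES: C18H15Br.
DoU = (2C + 2 + N − H − X)/2 = (2·18 + 2 + 0 − 15 − 1)/2 = 22/2 = 11.
(Structurally: 3 ring(s) + 8 π bond(s) = 11.)

11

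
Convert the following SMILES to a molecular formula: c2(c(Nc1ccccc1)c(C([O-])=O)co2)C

C12H10NO3-

Heavy atoms from the SMILES: 12 C, 1 N, 3 O.
Implicit hydrogens by atom environment:
  6 × C (aromatic): 1 H each → 6
  4 × C (aromatic): no H
  1 × C: 3 H
  1 × C: no H
  1 × N: 1 H
  1 × O (aromatic): no H
  1 × O: no H
  1 × O (charge -1): no H
  Total hydrogens = 10.
Net charge -1.
Molecular formula: C12H10NO3-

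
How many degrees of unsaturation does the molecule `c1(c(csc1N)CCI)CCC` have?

Molecular formula from the SMILES: C9H14INS.
DoU = (2C + 2 + N − H − X)/2 = (2·9 + 2 + 1 − 14 − 1)/2 = 6/2 = 3.
(Structurally: 1 ring(s) + 2 π bond(s) = 3.)

3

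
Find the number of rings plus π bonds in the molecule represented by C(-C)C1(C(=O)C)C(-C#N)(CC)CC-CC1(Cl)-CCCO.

Molecular formula from the SMILES: C16H26ClNO2.
DoU = (2C + 2 + N − H − X)/2 = (2·16 + 2 + 1 − 26 − 1)/2 = 8/2 = 4.
(Structurally: 1 ring(s) + 3 π bond(s) = 4.)

4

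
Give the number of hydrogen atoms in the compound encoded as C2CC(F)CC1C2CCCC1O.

17

Hydrogens are implicit in SMILES; fill each atom to its normal valence:
  6 × C: 2 H each → 12
  4 × C: 1 H each → 4
  1 × F: no H
  1 × O: 1 H
  Total hydrogens = 17.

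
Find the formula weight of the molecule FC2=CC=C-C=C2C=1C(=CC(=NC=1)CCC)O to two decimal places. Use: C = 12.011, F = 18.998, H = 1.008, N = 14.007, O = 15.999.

231.27

Molecular formula: C14H14FNO.
M = 14×12.011 + 1×18.998 + 14×1.008 + 1×14.007 + 1×15.999 = 231.27 g/mol.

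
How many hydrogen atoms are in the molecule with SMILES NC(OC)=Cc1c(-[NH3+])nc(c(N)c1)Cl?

12

Hydrogens are implicit in SMILES; fill each atom to its normal valence:
  4 × C (aromatic): no H
  2 × N: 2 H each → 4
  1 × C: 3 H
  1 × C (aromatic): 1 H
  1 × C: 1 H
  1 × C: no H
  1 × Cl: no H
  1 × N (charge +1): 3 H
  1 × N (aromatic): no H
  1 × O: no H
  Total hydrogens = 12.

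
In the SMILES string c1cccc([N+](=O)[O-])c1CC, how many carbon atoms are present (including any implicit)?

8

The symbol for carbon appears 8 times in the SMILES. Lowercase c denotes aromatic carbon and counts toward C.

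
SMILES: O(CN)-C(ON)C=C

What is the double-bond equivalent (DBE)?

Molecular formula from the SMILES: C4H10N2O2.
DoU = (2C + 2 + N − H − X)/2 = (2·4 + 2 + 2 − 10 − 0)/2 = 2/2 = 1.
(Structurally: 0 ring(s) + 1 π bond(s) = 1.)

1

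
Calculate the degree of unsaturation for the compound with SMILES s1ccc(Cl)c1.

Molecular formula from the SMILES: C4H3ClS.
DoU = (2C + 2 + N − H − X)/2 = (2·4 + 2 + 0 − 3 − 1)/2 = 6/2 = 3.
(Structurally: 1 ring(s) + 2 π bond(s) = 3.)

3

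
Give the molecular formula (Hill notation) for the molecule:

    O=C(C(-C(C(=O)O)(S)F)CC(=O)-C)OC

Heavy atoms from the SMILES: 8 C, 1 F, 5 O, 1 S.
Implicit hydrogens by atom environment:
  4 × C: no H
  4 × O: no H
  2 × C: 3 H each → 6
  1 × C: 2 H
  1 × C: 1 H
  1 × F: no H
  1 × O: 1 H
  1 × S: 1 H
  Total hydrogens = 11.
Molecular formula: C8H11FO5S

C8H11FO5S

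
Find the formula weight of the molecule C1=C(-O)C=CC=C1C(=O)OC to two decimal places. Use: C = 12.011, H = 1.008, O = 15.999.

Molecular formula: C8H8O3.
M = 8×12.011 + 8×1.008 + 3×15.999 = 152.15 g/mol.

152.15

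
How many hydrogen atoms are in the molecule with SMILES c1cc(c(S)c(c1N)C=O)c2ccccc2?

11

Hydrogens are implicit in SMILES; fill each atom to its normal valence:
  7 × C (aromatic): 1 H each → 7
  5 × C (aromatic): no H
  1 × C: 1 H
  1 × N: 2 H
  1 × O: no H
  1 × S: 1 H
  Total hydrogens = 11.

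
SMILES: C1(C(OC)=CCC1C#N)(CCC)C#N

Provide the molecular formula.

C11H14N2O

Heavy atoms from the SMILES: 11 C, 2 N, 1 O.
Implicit hydrogens by atom environment:
  4 × C: no H
  3 × C: 2 H each → 6
  2 × C: 3 H each → 6
  2 × C: 1 H each → 2
  2 × N: no H
  1 × O: no H
  Total hydrogens = 14.
Molecular formula: C11H14N2O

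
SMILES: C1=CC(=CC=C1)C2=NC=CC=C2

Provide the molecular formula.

Heavy atoms from the SMILES: 11 C, 1 N.
Implicit hydrogens by atom environment:
  9 × C (aromatic): 1 H each → 9
  2 × C (aromatic): no H
  1 × N (aromatic): no H
  Total hydrogens = 9.
Molecular formula: C11H9N

C11H9N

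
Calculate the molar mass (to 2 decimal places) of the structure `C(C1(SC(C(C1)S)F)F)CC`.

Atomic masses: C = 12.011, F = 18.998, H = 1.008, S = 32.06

198.29

Molecular formula: C7H12F2S2.
M = 7×12.011 + 2×18.998 + 12×1.008 + 2×32.06 = 198.29 g/mol.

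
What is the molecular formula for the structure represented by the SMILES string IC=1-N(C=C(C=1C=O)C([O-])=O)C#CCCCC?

Heavy atoms from the SMILES: 12 C, 1 I, 1 N, 3 O.
Implicit hydrogens by atom environment:
  3 × C: 2 H each → 6
  3 × C (aromatic): no H
  3 × C: no H
  2 × O: no H
  1 × C: 3 H
  1 × C (aromatic): 1 H
  1 × C: 1 H
  1 × I: no H
  1 × N (aromatic): no H
  1 × O (charge -1): no H
  Total hydrogens = 11.
Net charge -1.
Molecular formula: C12H11INO3-

C12H11INO3-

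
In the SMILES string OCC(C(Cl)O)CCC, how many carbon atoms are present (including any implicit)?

6

The symbol for carbon appears 6 times in the SMILES. (Cl is a single chlorine, not C + l.)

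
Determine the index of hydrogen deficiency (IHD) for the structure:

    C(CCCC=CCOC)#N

3

Molecular formula from the SMILES: C8H13NO.
DoU = (2C + 2 + N − H − X)/2 = (2·8 + 2 + 1 − 13 − 0)/2 = 6/2 = 3.
(Structurally: 0 ring(s) + 3 π bond(s) = 3.)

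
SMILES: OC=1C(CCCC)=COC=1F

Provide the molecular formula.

Heavy atoms from the SMILES: 8 C, 1 F, 2 O.
Implicit hydrogens by atom environment:
  3 × C: 2 H each → 6
  3 × C (aromatic): no H
  1 × C: 3 H
  1 × C (aromatic): 1 H
  1 × F: no H
  1 × O: 1 H
  1 × O (aromatic): no H
  Total hydrogens = 11.
Molecular formula: C8H11FO2

C8H11FO2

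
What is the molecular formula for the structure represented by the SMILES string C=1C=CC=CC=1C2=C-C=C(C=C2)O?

Heavy atoms from the SMILES: 12 C, 1 O.
Implicit hydrogens by atom environment:
  9 × C (aromatic): 1 H each → 9
  3 × C (aromatic): no H
  1 × O: 1 H
  Total hydrogens = 10.
Molecular formula: C12H10O

C12H10O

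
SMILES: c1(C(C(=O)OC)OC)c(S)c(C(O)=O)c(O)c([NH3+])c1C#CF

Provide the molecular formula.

Heavy atoms from the SMILES: 13 C, 1 F, 1 N, 6 O, 1 S.
Implicit hydrogens by atom environment:
  6 × C (aromatic): no H
  4 × C: no H
  4 × O: no H
  2 × C: 3 H each → 6
  2 × O: 1 H each → 2
  1 × C: 1 H
  1 × F: no H
  1 × N (charge +1): 3 H
  1 × S: 1 H
  Total hydrogens = 13.
Net charge +1.
Molecular formula: C13H13FNO6S+

C13H13FNO6S+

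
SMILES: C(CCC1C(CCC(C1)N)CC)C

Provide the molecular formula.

Heavy atoms from the SMILES: 12 C, 1 N.
Implicit hydrogens by atom environment:
  7 × C: 2 H each → 14
  3 × C: 1 H each → 3
  2 × C: 3 H each → 6
  1 × N: 2 H
  Total hydrogens = 25.
Molecular formula: C12H25N

C12H25N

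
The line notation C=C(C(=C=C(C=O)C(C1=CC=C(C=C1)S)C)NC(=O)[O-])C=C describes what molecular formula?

Heavy atoms from the SMILES: 17 C, 1 N, 3 O, 1 S.
Implicit hydrogens by atom environment:
  5 × C: no H
  4 × C (aromatic): 1 H each → 4
  3 × C: 1 H each → 3
  2 × C: 2 H each → 4
  2 × C (aromatic): no H
  2 × O: no H
  1 × C: 3 H
  1 × N: 1 H
  1 × O (charge -1): no H
  1 × S: 1 H
  Total hydrogens = 16.
Net charge -1.
Molecular formula: C17H16NO3S-

C17H16NO3S-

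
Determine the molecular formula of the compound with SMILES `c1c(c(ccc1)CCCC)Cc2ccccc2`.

C17H20

Heavy atoms from the SMILES: 17 C.
Implicit hydrogens by atom environment:
  9 × C (aromatic): 1 H each → 9
  4 × C: 2 H each → 8
  3 × C (aromatic): no H
  1 × C: 3 H
  Total hydrogens = 20.
Molecular formula: C17H20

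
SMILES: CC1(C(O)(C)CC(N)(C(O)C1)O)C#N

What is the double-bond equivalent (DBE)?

3

Molecular formula from the SMILES: C9H16N2O3.
DoU = (2C + 2 + N − H − X)/2 = (2·9 + 2 + 2 − 16 − 0)/2 = 6/2 = 3.
(Structurally: 1 ring(s) + 2 π bond(s) = 3.)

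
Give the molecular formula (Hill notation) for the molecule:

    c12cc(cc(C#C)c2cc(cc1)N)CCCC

C16H17N

Heavy atoms from the SMILES: 16 C, 1 N.
Implicit hydrogens by atom environment:
  5 × C (aromatic): 1 H each → 5
  5 × C (aromatic): no H
  3 × C: 2 H each → 6
  1 × C: 3 H
  1 × C: 1 H
  1 × C: no H
  1 × N: 2 H
  Total hydrogens = 17.
Molecular formula: C16H17N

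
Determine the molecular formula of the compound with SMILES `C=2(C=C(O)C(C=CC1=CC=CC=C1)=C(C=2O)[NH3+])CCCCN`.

C18H23N2O2+

Heavy atoms from the SMILES: 18 C, 2 N, 2 O.
Implicit hydrogens by atom environment:
  6 × C (aromatic): 1 H each → 6
  6 × C (aromatic): no H
  4 × C: 2 H each → 8
  2 × C: 1 H each → 2
  2 × O: 1 H each → 2
  1 × N (charge +1): 3 H
  1 × N: 2 H
  Total hydrogens = 23.
Net charge +1.
Molecular formula: C18H23N2O2+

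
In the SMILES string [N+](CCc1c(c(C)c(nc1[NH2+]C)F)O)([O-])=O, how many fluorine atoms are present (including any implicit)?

1

The symbol for fluorine appears 1 time in the SMILES.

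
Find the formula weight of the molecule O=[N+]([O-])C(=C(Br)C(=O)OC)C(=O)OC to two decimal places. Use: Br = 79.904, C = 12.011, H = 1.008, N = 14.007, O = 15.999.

Molecular formula: C6H6BrNO6.
M = 1×79.904 + 6×12.011 + 6×1.008 + 1×14.007 + 6×15.999 = 268.02 g/mol.

268.02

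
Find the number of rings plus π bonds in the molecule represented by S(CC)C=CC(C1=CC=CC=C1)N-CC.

5

Molecular formula from the SMILES: C13H19NS.
DoU = (2C + 2 + N − H − X)/2 = (2·13 + 2 + 1 − 19 − 0)/2 = 10/2 = 5.
(Structurally: 1 ring(s) + 4 π bond(s) = 5.)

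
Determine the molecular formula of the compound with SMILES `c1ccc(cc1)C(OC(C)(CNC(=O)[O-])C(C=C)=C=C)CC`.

C18H22NO3-

Heavy atoms from the SMILES: 18 C, 1 N, 3 O.
Implicit hydrogens by atom environment:
  5 × C (aromatic): 1 H each → 5
  4 × C: 2 H each → 8
  4 × C: no H
  2 × C: 3 H each → 6
  2 × C: 1 H each → 2
  2 × O: no H
  1 × C (aromatic): no H
  1 × N: 1 H
  1 × O (charge -1): no H
  Total hydrogens = 22.
Net charge -1.
Molecular formula: C18H22NO3-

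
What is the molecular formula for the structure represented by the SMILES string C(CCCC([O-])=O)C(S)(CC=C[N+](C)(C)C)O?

Heavy atoms from the SMILES: 12 C, 1 N, 3 O, 1 S.
Implicit hydrogens by atom environment:
  5 × C: 2 H each → 10
  3 × C: 3 H each → 9
  2 × C: 1 H each → 2
  2 × C: no H
  1 × N (charge +1): no H
  1 × O: 1 H
  1 × O: no H
  1 × O (charge -1): no H
  1 × S: 1 H
  Total hydrogens = 23.
Molecular formula: C12H23NO3S

C12H23NO3S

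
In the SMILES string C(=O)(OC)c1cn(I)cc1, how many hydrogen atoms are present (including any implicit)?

Hydrogens are implicit in SMILES; fill each atom to its normal valence:
  3 × C (aromatic): 1 H each → 3
  2 × O: no H
  1 × C: 3 H
  1 × C (aromatic): no H
  1 × C: no H
  1 × I: no H
  1 × N (aromatic): no H
  Total hydrogens = 6.

6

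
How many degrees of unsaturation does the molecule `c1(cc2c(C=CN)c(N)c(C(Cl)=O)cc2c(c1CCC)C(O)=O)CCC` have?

10

Molecular formula from the SMILES: C20H23ClN2O3.
DoU = (2C + 2 + N − H − X)/2 = (2·20 + 2 + 2 − 23 − 1)/2 = 20/2 = 10.
(Structurally: 2 ring(s) + 8 π bond(s) = 10.)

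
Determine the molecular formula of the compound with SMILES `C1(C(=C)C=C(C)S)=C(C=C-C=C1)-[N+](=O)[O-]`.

C11H11NO2S

Heavy atoms from the SMILES: 11 C, 1 N, 2 O, 1 S.
Implicit hydrogens by atom environment:
  4 × C (aromatic): 1 H each → 4
  2 × C: no H
  2 × C (aromatic): no H
  1 × C: 3 H
  1 × C: 2 H
  1 × C: 1 H
  1 × N (charge +1): no H
  1 × O: no H
  1 × O (charge -1): no H
  1 × S: 1 H
  Total hydrogens = 11.
Molecular formula: C11H11NO2S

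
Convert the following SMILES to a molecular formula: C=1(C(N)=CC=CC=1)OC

Heavy atoms from the SMILES: 7 C, 1 N, 1 O.
Implicit hydrogens by atom environment:
  4 × C (aromatic): 1 H each → 4
  2 × C (aromatic): no H
  1 × C: 3 H
  1 × N: 2 H
  1 × O: no H
  Total hydrogens = 9.
Molecular formula: C7H9NO

C7H9NO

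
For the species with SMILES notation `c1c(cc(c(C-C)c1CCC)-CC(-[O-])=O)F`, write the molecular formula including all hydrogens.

C13H16FO2-

Heavy atoms from the SMILES: 13 C, 1 F, 2 O.
Implicit hydrogens by atom environment:
  4 × C: 2 H each → 8
  4 × C (aromatic): no H
  2 × C: 3 H each → 6
  2 × C (aromatic): 1 H each → 2
  1 × C: no H
  1 × F: no H
  1 × O: no H
  1 × O (charge -1): no H
  Total hydrogens = 16.
Net charge -1.
Molecular formula: C13H16FO2-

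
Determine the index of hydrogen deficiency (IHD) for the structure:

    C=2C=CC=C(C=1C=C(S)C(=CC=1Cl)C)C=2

8

Molecular formula from the SMILES: C13H11ClS.
DoU = (2C + 2 + N − H − X)/2 = (2·13 + 2 + 0 − 11 − 1)/2 = 16/2 = 8.
(Structurally: 2 ring(s) + 6 π bond(s) = 8.)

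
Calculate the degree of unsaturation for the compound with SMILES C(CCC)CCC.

Molecular formula from the SMILES: C7H16.
DoU = (2C + 2 + N − H − X)/2 = (2·7 + 2 + 0 − 16 − 0)/2 = 0/2 = 0.
(Structurally: 0 ring(s) + 0 π bond(s) = 0.)

0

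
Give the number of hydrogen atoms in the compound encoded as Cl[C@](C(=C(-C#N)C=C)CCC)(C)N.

15

Hydrogens are implicit in SMILES; fill each atom to its normal valence:
  4 × C: no H
  3 × C: 2 H each → 6
  2 × C: 3 H each → 6
  1 × C: 1 H
  1 × Cl: no H
  1 × N: 2 H
  1 × N: no H
  Total hydrogens = 15.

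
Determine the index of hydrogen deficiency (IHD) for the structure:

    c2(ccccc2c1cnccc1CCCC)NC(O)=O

Molecular formula from the SMILES: C16H18N2O2.
DoU = (2C + 2 + N − H − X)/2 = (2·16 + 2 + 2 − 18 − 0)/2 = 18/2 = 9.
(Structurally: 2 ring(s) + 7 π bond(s) = 9.)

9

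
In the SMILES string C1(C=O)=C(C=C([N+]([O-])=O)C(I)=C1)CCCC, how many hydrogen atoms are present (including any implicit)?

Hydrogens are implicit in SMILES; fill each atom to its normal valence:
  4 × C (aromatic): no H
  3 × C: 2 H each → 6
  2 × C (aromatic): 1 H each → 2
  2 × O: no H
  1 × C: 3 H
  1 × C: 1 H
  1 × I: no H
  1 × N (charge +1): no H
  1 × O (charge -1): no H
  Total hydrogens = 12.

12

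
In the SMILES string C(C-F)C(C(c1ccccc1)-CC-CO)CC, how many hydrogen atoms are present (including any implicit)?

23

Hydrogens are implicit in SMILES; fill each atom to its normal valence:
  6 × C: 2 H each → 12
  5 × C (aromatic): 1 H each → 5
  2 × C: 1 H each → 2
  1 × C: 3 H
  1 × C (aromatic): no H
  1 × F: no H
  1 × O: 1 H
  Total hydrogens = 23.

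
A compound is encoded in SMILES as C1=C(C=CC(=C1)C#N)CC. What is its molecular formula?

C9H9N

Heavy atoms from the SMILES: 9 C, 1 N.
Implicit hydrogens by atom environment:
  4 × C (aromatic): 1 H each → 4
  2 × C (aromatic): no H
  1 × C: 3 H
  1 × C: 2 H
  1 × C: no H
  1 × N: no H
  Total hydrogens = 9.
Molecular formula: C9H9N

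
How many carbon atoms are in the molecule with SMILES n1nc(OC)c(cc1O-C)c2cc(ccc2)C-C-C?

15

The symbol for carbon appears 15 times in the SMILES. Lowercase c denotes aromatic carbon and counts toward C.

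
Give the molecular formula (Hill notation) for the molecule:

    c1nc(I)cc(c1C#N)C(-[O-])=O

Heavy atoms from the SMILES: 7 C, 1 I, 2 N, 2 O.
Implicit hydrogens by atom environment:
  3 × C (aromatic): no H
  2 × C (aromatic): 1 H each → 2
  2 × C: no H
  1 × I: no H
  1 × N (aromatic): no H
  1 × N: no H
  1 × O: no H
  1 × O (charge -1): no H
  Total hydrogens = 2.
Net charge -1.
Molecular formula: C7H2IN2O2-

C7H2IN2O2-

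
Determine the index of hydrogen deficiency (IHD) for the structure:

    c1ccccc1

Molecular formula from the SMILES: C6H6.
DoU = (2C + 2 + N − H − X)/2 = (2·6 + 2 + 0 − 6 − 0)/2 = 8/2 = 4.
(Structurally: 1 ring(s) + 3 π bond(s) = 4.)

4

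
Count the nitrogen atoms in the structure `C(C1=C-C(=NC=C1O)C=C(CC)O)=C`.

1

The symbol for nitrogen appears 1 time in the SMILES.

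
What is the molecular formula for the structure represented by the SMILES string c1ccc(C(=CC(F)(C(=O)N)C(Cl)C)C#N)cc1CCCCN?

Heavy atoms from the SMILES: 17 C, 1 Cl, 1 F, 3 N, 1 O.
Implicit hydrogens by atom environment:
  4 × C: 2 H each → 8
  4 × C (aromatic): 1 H each → 4
  4 × C: no H
  2 × C: 1 H each → 2
  2 × C (aromatic): no H
  2 × N: 2 H each → 4
  1 × C: 3 H
  1 × Cl: no H
  1 × F: no H
  1 × N: no H
  1 × O: no H
  Total hydrogens = 21.
Molecular formula: C17H21ClFN3O

C17H21ClFN3O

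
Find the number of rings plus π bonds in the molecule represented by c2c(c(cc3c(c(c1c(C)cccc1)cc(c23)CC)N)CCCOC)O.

Molecular formula from the SMILES: C23H27NO2.
DoU = (2C + 2 + N − H − X)/2 = (2·23 + 2 + 1 − 27 − 0)/2 = 22/2 = 11.
(Structurally: 3 ring(s) + 8 π bond(s) = 11.)

11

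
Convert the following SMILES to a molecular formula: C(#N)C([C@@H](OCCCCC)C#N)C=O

C10H14N2O2

Heavy atoms from the SMILES: 10 C, 2 N, 2 O.
Implicit hydrogens by atom environment:
  4 × C: 2 H each → 8
  3 × C: 1 H each → 3
  2 × C: no H
  2 × N: no H
  2 × O: no H
  1 × C: 3 H
  Total hydrogens = 14.
Molecular formula: C10H14N2O2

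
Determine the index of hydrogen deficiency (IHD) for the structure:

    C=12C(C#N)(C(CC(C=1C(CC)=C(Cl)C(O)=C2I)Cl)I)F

Molecular formula from the SMILES: C13H10Cl2FI2NO.
DoU = (2C + 2 + N − H − X)/2 = (2·13 + 2 + 1 − 10 − 5)/2 = 14/2 = 7.
(Structurally: 2 ring(s) + 5 π bond(s) = 7.)

7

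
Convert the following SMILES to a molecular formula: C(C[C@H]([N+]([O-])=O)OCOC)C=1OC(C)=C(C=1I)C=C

Heavy atoms from the SMILES: 12 C, 1 I, 1 N, 5 O.
Implicit hydrogens by atom environment:
  4 × C: 2 H each → 8
  4 × C (aromatic): no H
  3 × O: no H
  2 × C: 3 H each → 6
  2 × C: 1 H each → 2
  1 × I: no H
  1 × N (charge +1): no H
  1 × O (aromatic): no H
  1 × O (charge -1): no H
  Total hydrogens = 16.
Molecular formula: C12H16INO5

C12H16INO5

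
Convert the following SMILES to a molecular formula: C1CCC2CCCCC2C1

C10H18

Heavy atoms from the SMILES: 10 C.
Implicit hydrogens by atom environment:
  8 × C: 2 H each → 16
  2 × C: 1 H each → 2
  Total hydrogens = 18.
Molecular formula: C10H18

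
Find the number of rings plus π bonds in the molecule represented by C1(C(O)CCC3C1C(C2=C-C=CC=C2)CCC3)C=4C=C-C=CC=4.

Molecular formula from the SMILES: C22H26O.
DoU = (2C + 2 + N − H − X)/2 = (2·22 + 2 + 0 − 26 − 0)/2 = 20/2 = 10.
(Structurally: 4 ring(s) + 6 π bond(s) = 10.)

10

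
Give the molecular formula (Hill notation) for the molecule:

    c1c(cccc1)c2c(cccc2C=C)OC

C15H14O

Heavy atoms from the SMILES: 15 C, 1 O.
Implicit hydrogens by atom environment:
  8 × C (aromatic): 1 H each → 8
  4 × C (aromatic): no H
  1 × C: 3 H
  1 × C: 2 H
  1 × C: 1 H
  1 × O: no H
  Total hydrogens = 14.
Molecular formula: C15H14O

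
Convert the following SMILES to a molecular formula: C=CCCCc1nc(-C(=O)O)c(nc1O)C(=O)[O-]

Heavy atoms from the SMILES: 11 C, 2 N, 5 O.
Implicit hydrogens by atom environment:
  4 × C: 2 H each → 8
  4 × C (aromatic): no H
  2 × C: no H
  2 × N (aromatic): no H
  2 × O: 1 H each → 2
  2 × O: no H
  1 × C: 1 H
  1 × O (charge -1): no H
  Total hydrogens = 11.
Net charge -1.
Molecular formula: C11H11N2O5-

C11H11N2O5-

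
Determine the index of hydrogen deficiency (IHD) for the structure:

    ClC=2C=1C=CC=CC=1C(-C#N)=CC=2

Molecular formula from the SMILES: C11H6ClN.
DoU = (2C + 2 + N − H − X)/2 = (2·11 + 2 + 1 − 6 − 1)/2 = 18/2 = 9.
(Structurally: 2 ring(s) + 7 π bond(s) = 9.)

9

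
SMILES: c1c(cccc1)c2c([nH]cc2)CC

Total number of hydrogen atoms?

Hydrogens are implicit in SMILES; fill each atom to its normal valence:
  7 × C (aromatic): 1 H each → 7
  3 × C (aromatic): no H
  1 × C: 3 H
  1 × C: 2 H
  1 × N (aromatic): 1 H
  Total hydrogens = 13.

13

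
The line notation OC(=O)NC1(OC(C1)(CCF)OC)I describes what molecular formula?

C7H11FINO4

Heavy atoms from the SMILES: 7 C, 1 F, 1 I, 1 N, 4 O.
Implicit hydrogens by atom environment:
  3 × C: 2 H each → 6
  3 × C: no H
  3 × O: no H
  1 × C: 3 H
  1 × F: no H
  1 × I: no H
  1 × N: 1 H
  1 × O: 1 H
  Total hydrogens = 11.
Molecular formula: C7H11FINO4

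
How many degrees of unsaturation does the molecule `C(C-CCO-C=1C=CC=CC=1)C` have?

Molecular formula from the SMILES: C11H16O.
DoU = (2C + 2 + N − H − X)/2 = (2·11 + 2 + 0 − 16 − 0)/2 = 8/2 = 4.
(Structurally: 1 ring(s) + 3 π bond(s) = 4.)

4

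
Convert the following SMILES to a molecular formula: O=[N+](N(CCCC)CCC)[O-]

C7H16N2O2

Heavy atoms from the SMILES: 7 C, 2 N, 2 O.
Implicit hydrogens by atom environment:
  5 × C: 2 H each → 10
  2 × C: 3 H each → 6
  1 × N: no H
  1 × N (charge +1): no H
  1 × O: no H
  1 × O (charge -1): no H
  Total hydrogens = 16.
Molecular formula: C7H16N2O2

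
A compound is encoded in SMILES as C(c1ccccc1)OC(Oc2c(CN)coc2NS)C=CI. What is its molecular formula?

C15H17IN2O3S

Heavy atoms from the SMILES: 15 C, 1 I, 2 N, 3 O, 1 S.
Implicit hydrogens by atom environment:
  6 × C (aromatic): 1 H each → 6
  4 × C (aromatic): no H
  3 × C: 1 H each → 3
  2 × C: 2 H each → 4
  2 × O: no H
  1 × I: no H
  1 × N: 2 H
  1 × N: 1 H
  1 × O (aromatic): no H
  1 × S: 1 H
  Total hydrogens = 17.
Molecular formula: C15H17IN2O3S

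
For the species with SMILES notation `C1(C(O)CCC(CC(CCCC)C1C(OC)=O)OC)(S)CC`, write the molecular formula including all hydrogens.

Heavy atoms from the SMILES: 17 C, 4 O, 1 S.
Implicit hydrogens by atom environment:
  7 × C: 2 H each → 14
  4 × C: 3 H each → 12
  4 × C: 1 H each → 4
  3 × O: no H
  2 × C: no H
  1 × O: 1 H
  1 × S: 1 H
  Total hydrogens = 32.
Molecular formula: C17H32O4S

C17H32O4S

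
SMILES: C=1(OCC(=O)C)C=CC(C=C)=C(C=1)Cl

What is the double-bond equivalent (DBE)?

6

Molecular formula from the SMILES: C11H11ClO2.
DoU = (2C + 2 + N − H − X)/2 = (2·11 + 2 + 0 − 11 − 1)/2 = 12/2 = 6.
(Structurally: 1 ring(s) + 5 π bond(s) = 6.)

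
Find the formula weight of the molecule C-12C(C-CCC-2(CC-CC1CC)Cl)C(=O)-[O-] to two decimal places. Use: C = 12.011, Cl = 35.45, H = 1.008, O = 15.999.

Molecular formula: C13H20ClO2-.
M = 13×12.011 + 1×35.45 + 20×1.008 + 2×15.999 = 243.75 g/mol.

243.75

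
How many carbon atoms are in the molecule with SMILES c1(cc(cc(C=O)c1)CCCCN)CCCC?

15

The symbol for carbon appears 15 times in the SMILES. Lowercase c denotes aromatic carbon and counts toward C.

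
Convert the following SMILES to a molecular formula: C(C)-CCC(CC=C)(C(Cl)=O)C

Heavy atoms from the SMILES: 10 C, 1 Cl, 1 O.
Implicit hydrogens by atom environment:
  5 × C: 2 H each → 10
  2 × C: 3 H each → 6
  2 × C: no H
  1 × C: 1 H
  1 × Cl: no H
  1 × O: no H
  Total hydrogens = 17.
Molecular formula: C10H17ClO

C10H17ClO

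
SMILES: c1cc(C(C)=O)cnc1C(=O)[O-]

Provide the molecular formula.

C8H6NO3-

Heavy atoms from the SMILES: 8 C, 1 N, 3 O.
Implicit hydrogens by atom environment:
  3 × C (aromatic): 1 H each → 3
  2 × C (aromatic): no H
  2 × C: no H
  2 × O: no H
  1 × C: 3 H
  1 × N (aromatic): no H
  1 × O (charge -1): no H
  Total hydrogens = 6.
Net charge -1.
Molecular formula: C8H6NO3-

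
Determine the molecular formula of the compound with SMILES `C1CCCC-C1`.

C6H12

Heavy atoms from the SMILES: 6 C.
Implicit hydrogens by atom environment:
  6 × C: 2 H each → 12
  Total hydrogens = 12.
Molecular formula: C6H12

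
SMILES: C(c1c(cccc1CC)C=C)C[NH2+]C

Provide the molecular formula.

Heavy atoms from the SMILES: 13 C, 1 N.
Implicit hydrogens by atom environment:
  4 × C: 2 H each → 8
  3 × C (aromatic): 1 H each → 3
  3 × C (aromatic): no H
  2 × C: 3 H each → 6
  1 × C: 1 H
  1 × N (charge +1): 2 H
  Total hydrogens = 20.
Net charge +1.
Molecular formula: C13H20N+

C13H20N+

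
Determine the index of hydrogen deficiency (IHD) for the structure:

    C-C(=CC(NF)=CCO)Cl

2

Molecular formula from the SMILES: C6H9ClFNO.
DoU = (2C + 2 + N − H − X)/2 = (2·6 + 2 + 1 − 9 − 2)/2 = 4/2 = 2.
(Structurally: 0 ring(s) + 2 π bond(s) = 2.)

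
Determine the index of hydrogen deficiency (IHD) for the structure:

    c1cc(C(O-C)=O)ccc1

5

Molecular formula from the SMILES: C8H8O2.
DoU = (2C + 2 + N − H − X)/2 = (2·8 + 2 + 0 − 8 − 0)/2 = 10/2 = 5.
(Structurally: 1 ring(s) + 4 π bond(s) = 5.)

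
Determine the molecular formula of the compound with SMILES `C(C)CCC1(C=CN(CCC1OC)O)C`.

Heavy atoms from the SMILES: 12 C, 1 N, 2 O.
Implicit hydrogens by atom environment:
  5 × C: 2 H each → 10
  3 × C: 3 H each → 9
  3 × C: 1 H each → 3
  1 × C: no H
  1 × N: no H
  1 × O: 1 H
  1 × O: no H
  Total hydrogens = 23.
Molecular formula: C12H23NO2

C12H23NO2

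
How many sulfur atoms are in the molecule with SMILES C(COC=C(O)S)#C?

1

The symbol for sulfur appears 1 time in the SMILES.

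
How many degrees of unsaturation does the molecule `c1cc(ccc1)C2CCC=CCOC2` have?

Molecular formula from the SMILES: C13H16O.
DoU = (2C + 2 + N − H − X)/2 = (2·13 + 2 + 0 − 16 − 0)/2 = 12/2 = 6.
(Structurally: 2 ring(s) + 4 π bond(s) = 6.)

6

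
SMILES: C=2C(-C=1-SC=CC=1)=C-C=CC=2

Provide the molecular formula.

C10H8S

Heavy atoms from the SMILES: 10 C, 1 S.
Implicit hydrogens by atom environment:
  8 × C (aromatic): 1 H each → 8
  2 × C (aromatic): no H
  1 × S (aromatic): no H
  Total hydrogens = 8.
Molecular formula: C10H8S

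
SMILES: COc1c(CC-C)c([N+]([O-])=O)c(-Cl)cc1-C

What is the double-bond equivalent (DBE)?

5

Molecular formula from the SMILES: C11H14ClNO3.
DoU = (2C + 2 + N − H − X)/2 = (2·11 + 2 + 1 − 14 − 1)/2 = 10/2 = 5.
(Structurally: 1 ring(s) + 4 π bond(s) = 5.)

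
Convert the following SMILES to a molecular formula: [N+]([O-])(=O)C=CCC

C4H7NO2

Heavy atoms from the SMILES: 4 C, 1 N, 2 O.
Implicit hydrogens by atom environment:
  2 × C: 1 H each → 2
  1 × C: 3 H
  1 × C: 2 H
  1 × N (charge +1): no H
  1 × O: no H
  1 × O (charge -1): no H
  Total hydrogens = 7.
Molecular formula: C4H7NO2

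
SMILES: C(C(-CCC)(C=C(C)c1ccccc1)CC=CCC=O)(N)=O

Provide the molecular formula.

C19H25NO2

Heavy atoms from the SMILES: 19 C, 1 N, 2 O.
Implicit hydrogens by atom environment:
  5 × C (aromatic): 1 H each → 5
  4 × C: 2 H each → 8
  4 × C: 1 H each → 4
  3 × C: no H
  2 × C: 3 H each → 6
  2 × O: no H
  1 × C (aromatic): no H
  1 × N: 2 H
  Total hydrogens = 25.
Molecular formula: C19H25NO2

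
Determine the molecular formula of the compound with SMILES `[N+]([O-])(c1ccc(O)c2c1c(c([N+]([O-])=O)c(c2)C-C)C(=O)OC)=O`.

C14H12N2O7

Heavy atoms from the SMILES: 14 C, 2 N, 7 O.
Implicit hydrogens by atom environment:
  7 × C (aromatic): no H
  4 × O: no H
  3 × C (aromatic): 1 H each → 3
  2 × C: 3 H each → 6
  2 × N (charge +1): no H
  2 × O (charge -1): no H
  1 × C: 2 H
  1 × C: no H
  1 × O: 1 H
  Total hydrogens = 12.
Molecular formula: C14H12N2O7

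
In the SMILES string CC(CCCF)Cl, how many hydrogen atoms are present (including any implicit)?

Hydrogens are implicit in SMILES; fill each atom to its normal valence:
  3 × C: 2 H each → 6
  1 × C: 3 H
  1 × C: 1 H
  1 × Cl: no H
  1 × F: no H
  Total hydrogens = 10.

10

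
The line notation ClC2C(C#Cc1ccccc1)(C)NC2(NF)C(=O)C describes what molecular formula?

C14H14ClFN2O

Heavy atoms from the SMILES: 14 C, 1 Cl, 1 F, 2 N, 1 O.
Implicit hydrogens by atom environment:
  5 × C (aromatic): 1 H each → 5
  5 × C: no H
  2 × C: 3 H each → 6
  2 × N: 1 H each → 2
  1 × C: 1 H
  1 × C (aromatic): no H
  1 × Cl: no H
  1 × F: no H
  1 × O: no H
  Total hydrogens = 14.
Molecular formula: C14H14ClFN2O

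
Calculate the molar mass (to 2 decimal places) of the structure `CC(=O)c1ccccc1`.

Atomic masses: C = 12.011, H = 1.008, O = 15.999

120.15

Molecular formula: C8H8O.
M = 8×12.011 + 8×1.008 + 1×15.999 = 120.15 g/mol.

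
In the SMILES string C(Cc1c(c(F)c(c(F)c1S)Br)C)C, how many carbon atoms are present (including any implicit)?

10

The symbol for carbon appears 10 times in the SMILES. Lowercase c denotes aromatic carbon and counts toward C.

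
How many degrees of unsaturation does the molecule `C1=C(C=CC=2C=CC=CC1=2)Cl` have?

Molecular formula from the SMILES: C10H7Cl.
DoU = (2C + 2 + N − H − X)/2 = (2·10 + 2 + 0 − 7 − 1)/2 = 14/2 = 7.
(Structurally: 2 ring(s) + 5 π bond(s) = 7.)

7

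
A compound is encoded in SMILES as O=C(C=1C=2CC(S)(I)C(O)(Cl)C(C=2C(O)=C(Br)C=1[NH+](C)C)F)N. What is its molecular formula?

C13H15BrClFIN2O3S+

Heavy atoms from the SMILES: 1 Br, 13 C, 1 Cl, 1 F, 1 I, 2 N, 3 O, 1 S.
Implicit hydrogens by atom environment:
  6 × C (aromatic): no H
  3 × C: no H
  2 × C: 3 H each → 6
  2 × O: 1 H each → 2
  1 × Br: no H
  1 × C: 2 H
  1 × C: 1 H
  1 × Cl: no H
  1 × F: no H
  1 × I: no H
  1 × N: 2 H
  1 × N (charge +1): 1 H
  1 × O: no H
  1 × S: 1 H
  Total hydrogens = 15.
Net charge +1.
Molecular formula: C13H15BrClFIN2O3S+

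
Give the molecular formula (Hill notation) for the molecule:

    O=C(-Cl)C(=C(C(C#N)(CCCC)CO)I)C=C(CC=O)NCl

C14H17Cl2IN2O3

Heavy atoms from the SMILES: 14 C, 2 Cl, 1 I, 2 N, 3 O.
Implicit hydrogens by atom environment:
  6 × C: no H
  5 × C: 2 H each → 10
  2 × C: 1 H each → 2
  2 × Cl: no H
  2 × O: no H
  1 × C: 3 H
  1 × I: no H
  1 × N: 1 H
  1 × N: no H
  1 × O: 1 H
  Total hydrogens = 17.
Molecular formula: C14H17Cl2IN2O3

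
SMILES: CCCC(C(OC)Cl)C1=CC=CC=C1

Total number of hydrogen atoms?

17

Hydrogens are implicit in SMILES; fill each atom to its normal valence:
  5 × C (aromatic): 1 H each → 5
  2 × C: 3 H each → 6
  2 × C: 2 H each → 4
  2 × C: 1 H each → 2
  1 × C (aromatic): no H
  1 × Cl: no H
  1 × O: no H
  Total hydrogens = 17.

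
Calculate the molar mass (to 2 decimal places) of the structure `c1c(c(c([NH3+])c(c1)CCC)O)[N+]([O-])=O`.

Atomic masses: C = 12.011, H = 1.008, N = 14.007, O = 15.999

197.21

Molecular formula: C9H13N2O3+.
M = 9×12.011 + 13×1.008 + 2×14.007 + 3×15.999 = 197.21 g/mol.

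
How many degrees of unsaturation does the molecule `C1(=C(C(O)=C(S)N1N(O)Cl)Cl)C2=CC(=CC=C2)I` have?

Molecular formula from the SMILES: C10H7Cl2IN2O2S.
DoU = (2C + 2 + N − H − X)/2 = (2·10 + 2 + 2 − 7 − 3)/2 = 14/2 = 7.
(Structurally: 2 ring(s) + 5 π bond(s) = 7.)

7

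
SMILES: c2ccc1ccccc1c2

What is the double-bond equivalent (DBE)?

7

Molecular formula from the SMILES: C10H8.
DoU = (2C + 2 + N − H − X)/2 = (2·10 + 2 + 0 − 8 − 0)/2 = 14/2 = 7.
(Structurally: 2 ring(s) + 5 π bond(s) = 7.)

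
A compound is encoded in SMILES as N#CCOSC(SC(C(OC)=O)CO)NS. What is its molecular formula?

C7H12N2O4S3

Heavy atoms from the SMILES: 7 C, 2 N, 4 O, 3 S.
Implicit hydrogens by atom environment:
  3 × O: no H
  2 × C: 2 H each → 4
  2 × C: 1 H each → 2
  2 × C: no H
  2 × S: no H
  1 × C: 3 H
  1 × N: 1 H
  1 × N: no H
  1 × O: 1 H
  1 × S: 1 H
  Total hydrogens = 12.
Molecular formula: C7H12N2O4S3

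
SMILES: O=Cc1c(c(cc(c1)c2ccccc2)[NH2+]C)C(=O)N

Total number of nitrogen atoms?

2

The symbol for nitrogen appears 2 times in the SMILES.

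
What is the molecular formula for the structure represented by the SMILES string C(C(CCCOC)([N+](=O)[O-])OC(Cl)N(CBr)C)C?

Heavy atoms from the SMILES: 1 Br, 10 C, 1 Cl, 2 N, 4 O.
Implicit hydrogens by atom environment:
  5 × C: 2 H each → 10
  3 × C: 3 H each → 9
  3 × O: no H
  1 × Br: no H
  1 × C: 1 H
  1 × C: no H
  1 × Cl: no H
  1 × N: no H
  1 × N (charge +1): no H
  1 × O (charge -1): no H
  Total hydrogens = 20.
Molecular formula: C10H20BrClN2O4

C10H20BrClN2O4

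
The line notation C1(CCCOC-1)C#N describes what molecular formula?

C6H9NO

Heavy atoms from the SMILES: 6 C, 1 N, 1 O.
Implicit hydrogens by atom environment:
  4 × C: 2 H each → 8
  1 × C: 1 H
  1 × C: no H
  1 × N: no H
  1 × O: no H
  Total hydrogens = 9.
Molecular formula: C6H9NO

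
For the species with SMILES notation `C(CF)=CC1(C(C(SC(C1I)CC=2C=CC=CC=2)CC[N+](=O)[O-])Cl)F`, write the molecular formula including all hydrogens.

C17H19ClF2INO2S

Heavy atoms from the SMILES: 17 C, 1 Cl, 2 F, 1 I, 1 N, 2 O, 1 S.
Implicit hydrogens by atom environment:
  6 × C: 1 H each → 6
  5 × C (aromatic): 1 H each → 5
  4 × C: 2 H each → 8
  2 × F: no H
  1 × C: no H
  1 × C (aromatic): no H
  1 × Cl: no H
  1 × I: no H
  1 × N (charge +1): no H
  1 × O: no H
  1 × O (charge -1): no H
  1 × S: no H
  Total hydrogens = 19.
Molecular formula: C17H19ClF2INO2S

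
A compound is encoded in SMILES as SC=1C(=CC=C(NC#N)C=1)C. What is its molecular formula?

Heavy atoms from the SMILES: 8 C, 2 N, 1 S.
Implicit hydrogens by atom environment:
  3 × C (aromatic): 1 H each → 3
  3 × C (aromatic): no H
  1 × C: 3 H
  1 × C: no H
  1 × N: 1 H
  1 × N: no H
  1 × S: 1 H
  Total hydrogens = 8.
Molecular formula: C8H8N2S

C8H8N2S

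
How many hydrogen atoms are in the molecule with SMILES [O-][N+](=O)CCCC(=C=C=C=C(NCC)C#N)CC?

Hydrogens are implicit in SMILES; fill each atom to its normal valence:
  6 × C: no H
  5 × C: 2 H each → 10
  2 × C: 3 H each → 6
  1 × N: 1 H
  1 × N (charge +1): no H
  1 × N: no H
  1 × O: no H
  1 × O (charge -1): no H
  Total hydrogens = 17.

17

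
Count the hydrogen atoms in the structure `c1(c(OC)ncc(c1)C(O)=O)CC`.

11

Hydrogens are implicit in SMILES; fill each atom to its normal valence:
  3 × C (aromatic): no H
  2 × C: 3 H each → 6
  2 × C (aromatic): 1 H each → 2
  2 × O: no H
  1 × C: 2 H
  1 × C: no H
  1 × N (aromatic): no H
  1 × O: 1 H
  Total hydrogens = 11.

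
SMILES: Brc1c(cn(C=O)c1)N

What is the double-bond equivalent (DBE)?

4

Molecular formula from the SMILES: C5H5BrN2O.
DoU = (2C + 2 + N − H − X)/2 = (2·5 + 2 + 2 − 5 − 1)/2 = 8/2 = 4.
(Structurally: 1 ring(s) + 3 π bond(s) = 4.)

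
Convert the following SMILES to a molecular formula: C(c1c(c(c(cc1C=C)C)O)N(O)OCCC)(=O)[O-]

Heavy atoms from the SMILES: 13 C, 1 N, 5 O.
Implicit hydrogens by atom environment:
  5 × C (aromatic): no H
  3 × C: 2 H each → 6
  2 × C: 3 H each → 6
  2 × O: 1 H each → 2
  2 × O: no H
  1 × C (aromatic): 1 H
  1 × C: 1 H
  1 × C: no H
  1 × N: no H
  1 × O (charge -1): no H
  Total hydrogens = 16.
Net charge -1.
Molecular formula: C13H16NO5-

C13H16NO5-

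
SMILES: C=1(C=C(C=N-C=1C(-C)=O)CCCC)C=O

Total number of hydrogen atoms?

Hydrogens are implicit in SMILES; fill each atom to its normal valence:
  3 × C: 2 H each → 6
  3 × C (aromatic): no H
  2 × C: 3 H each → 6
  2 × C (aromatic): 1 H each → 2
  2 × O: no H
  1 × C: 1 H
  1 × C: no H
  1 × N (aromatic): no H
  Total hydrogens = 15.

15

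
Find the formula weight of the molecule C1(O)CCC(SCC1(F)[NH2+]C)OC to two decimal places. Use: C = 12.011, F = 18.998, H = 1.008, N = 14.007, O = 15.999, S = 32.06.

Molecular formula: C8H17FNO2S+.
M = 8×12.011 + 1×18.998 + 17×1.008 + 1×14.007 + 2×15.999 + 1×32.06 = 210.29 g/mol.

210.29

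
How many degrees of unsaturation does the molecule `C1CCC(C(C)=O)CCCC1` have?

Molecular formula from the SMILES: C10H18O.
DoU = (2C + 2 + N − H − X)/2 = (2·10 + 2 + 0 − 18 − 0)/2 = 4/2 = 2.
(Structurally: 1 ring(s) + 1 π bond(s) = 2.)

2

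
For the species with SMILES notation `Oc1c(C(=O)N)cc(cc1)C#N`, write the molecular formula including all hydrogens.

Heavy atoms from the SMILES: 8 C, 2 N, 2 O.
Implicit hydrogens by atom environment:
  3 × C (aromatic): 1 H each → 3
  3 × C (aromatic): no H
  2 × C: no H
  1 × N: 2 H
  1 × N: no H
  1 × O: 1 H
  1 × O: no H
  Total hydrogens = 6.
Molecular formula: C8H6N2O2

C8H6N2O2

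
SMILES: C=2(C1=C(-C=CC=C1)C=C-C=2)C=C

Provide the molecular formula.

C12H10

Heavy atoms from the SMILES: 12 C.
Implicit hydrogens by atom environment:
  7 × C (aromatic): 1 H each → 7
  3 × C (aromatic): no H
  1 × C: 2 H
  1 × C: 1 H
  Total hydrogens = 10.
Molecular formula: C12H10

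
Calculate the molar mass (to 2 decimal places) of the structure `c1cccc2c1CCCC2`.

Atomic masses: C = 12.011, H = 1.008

Molecular formula: C10H12.
M = 10×12.011 + 12×1.008 = 132.21 g/mol.

132.21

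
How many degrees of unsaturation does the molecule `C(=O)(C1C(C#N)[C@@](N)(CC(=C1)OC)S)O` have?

Molecular formula from the SMILES: C9H12N2O3S.
DoU = (2C + 2 + N − H − X)/2 = (2·9 + 2 + 2 − 12 − 0)/2 = 10/2 = 5.
(Structurally: 1 ring(s) + 4 π bond(s) = 5.)

5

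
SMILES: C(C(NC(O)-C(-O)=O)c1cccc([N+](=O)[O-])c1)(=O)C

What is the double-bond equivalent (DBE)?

7

Molecular formula from the SMILES: C11H12N2O6.
DoU = (2C + 2 + N − H − X)/2 = (2·11 + 2 + 2 − 12 − 0)/2 = 14/2 = 7.
(Structurally: 1 ring(s) + 6 π bond(s) = 7.)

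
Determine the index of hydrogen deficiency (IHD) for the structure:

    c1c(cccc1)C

Molecular formula from the SMILES: C7H8.
DoU = (2C + 2 + N − H − X)/2 = (2·7 + 2 + 0 − 8 − 0)/2 = 8/2 = 4.
(Structurally: 1 ring(s) + 3 π bond(s) = 4.)

4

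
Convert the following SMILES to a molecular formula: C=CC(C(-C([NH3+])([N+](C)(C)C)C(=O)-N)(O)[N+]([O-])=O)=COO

Heavy atoms from the SMILES: 10 C, 4 N, 6 O.
Implicit hydrogens by atom environment:
  4 × C: no H
  3 × C: 3 H each → 9
  3 × O: no H
  2 × C: 1 H each → 2
  2 × N (charge +1): no H
  2 × O: 1 H each → 2
  1 × C: 2 H
  1 × N (charge +1): 3 H
  1 × N: 2 H
  1 × O (charge -1): no H
  Total hydrogens = 20.
Net charge +2.
Molecular formula: [C10H20N4O6]2+

[C10H20N4O6]2+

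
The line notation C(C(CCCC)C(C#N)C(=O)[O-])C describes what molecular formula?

Heavy atoms from the SMILES: 10 C, 1 N, 2 O.
Implicit hydrogens by atom environment:
  4 × C: 2 H each → 8
  2 × C: 3 H each → 6
  2 × C: 1 H each → 2
  2 × C: no H
  1 × N: no H
  1 × O: no H
  1 × O (charge -1): no H
  Total hydrogens = 16.
Net charge -1.
Molecular formula: C10H16NO2-

C10H16NO2-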